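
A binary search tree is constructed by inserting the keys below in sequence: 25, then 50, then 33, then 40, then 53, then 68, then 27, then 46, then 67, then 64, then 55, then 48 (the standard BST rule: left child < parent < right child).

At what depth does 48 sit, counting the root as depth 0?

5

25: root
50: right child of 25 (depth 1)
33: left child of 50 (depth 2)
40: right child of 33 (depth 3)
53: right child of 50 (depth 2)
68: right child of 53 (depth 3)
27: left child of 33 (depth 3)
46: right child of 40 (depth 4)
67: left child of 68 (depth 4)
64: left child of 67 (depth 5)
55: left child of 64 (depth 6)
48: right child of 46 (depth 5)

Path to 48: 25 → 50 → 33 → 40 → 46 → 48, which is 5 edges.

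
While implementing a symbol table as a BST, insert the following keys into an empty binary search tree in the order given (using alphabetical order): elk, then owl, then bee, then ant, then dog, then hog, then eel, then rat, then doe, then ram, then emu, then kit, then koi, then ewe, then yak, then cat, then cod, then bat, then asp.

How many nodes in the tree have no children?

7

Insert elk: tree is empty, so elk becomes the root.
Insert owl: owl > elk → go right. Place as right child of elk.
Insert bee: bee < elk → go left. Place as left child of elk.
Insert ant: ant < elk → go left; ant < bee → go left. Place as left child of bee.
Insert dog: dog < elk → go left; dog > bee → go right. Place as right child of bee.
Insert hog: hog > elk → go right; hog < owl → go left. Place as left child of owl.
Insert eel: eel < elk → go left; eel > bee → go right; eel > dog → go right. Place as right child of dog.
Insert rat: rat > elk → go right; rat > owl → go right. Place as right child of owl.
Insert doe: doe < elk → go left; doe > bee → go right; doe < dog → go left. Place as left child of dog.
Insert ram: ram > elk → go right; ram > owl → go right; ram < rat → go left. Place as left child of rat.
Insert emu: emu > elk → go right; emu < owl → go left; emu < hog → go left. Place as left child of hog.
Insert kit: kit > elk → go right; kit < owl → go left; kit > hog → go right. Place as right child of hog.
Insert koi: koi > elk → go right; koi < owl → go left; koi > hog → go right; koi > kit → go right. Place as right child of kit.
Insert ewe: ewe > elk → go right; ewe < owl → go left; ewe < hog → go left; ewe > emu → go right. Place as right child of emu.
Insert yak: yak > elk → go right; yak > owl → go right; yak > rat → go right. Place as right child of rat.
Insert cat: cat < elk → go left; cat > bee → go right; cat < dog → go left; cat < doe → go left. Place as left child of doe.
Insert cod: cod < elk → go left; cod > bee → go right; cod < dog → go left; cod < doe → go left; cod > cat → go right. Place as right child of cat.
Insert bat: bat < elk → go left; bat < bee → go left; bat > ant → go right. Place as right child of ant.
Insert asp: asp < elk → go left; asp < bee → go left; asp > ant → go right; asp < bat → go left. Place as left child of bat.

Leaves: asp, cod, eel, ewe, koi, ram, yak — 7 in total.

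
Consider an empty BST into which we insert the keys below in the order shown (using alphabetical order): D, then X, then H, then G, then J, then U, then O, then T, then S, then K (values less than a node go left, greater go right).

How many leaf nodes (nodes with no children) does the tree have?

D: root
X: right child of D (depth 1)
H: left child of X (depth 2)
G: left child of H (depth 3)
J: right child of H (depth 3)
U: right child of J (depth 4)
O: left child of U (depth 5)
T: right child of O (depth 6)
S: left child of T (depth 7)
K: left child of O (depth 6)

Leaves: G, K, S — 3 in total.

3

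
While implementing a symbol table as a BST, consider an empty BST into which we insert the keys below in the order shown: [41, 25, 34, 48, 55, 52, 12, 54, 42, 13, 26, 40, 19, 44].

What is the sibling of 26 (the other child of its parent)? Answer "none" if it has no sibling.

Insert 41: tree is empty, so 41 becomes the root.
Insert 25: 25 < 41 → go left. Place as left child of 41.
Insert 34: 34 < 41 → go left; 34 > 25 → go right. Place as right child of 25.
Insert 48: 48 > 41 → go right. Place as right child of 41.
Insert 55: 55 > 41 → go right; 55 > 48 → go right. Place as right child of 48.
Insert 52: 52 > 41 → go right; 52 > 48 → go right; 52 < 55 → go left. Place as left child of 55.
Insert 12: 12 < 41 → go left; 12 < 25 → go left. Place as left child of 25.
Insert 54: 54 > 41 → go right; 54 > 48 → go right; 54 < 55 → go left; 54 > 52 → go right. Place as right child of 52.
Insert 42: 42 > 41 → go right; 42 < 48 → go left. Place as left child of 48.
Insert 13: 13 < 41 → go left; 13 < 25 → go left; 13 > 12 → go right. Place as right child of 12.
Insert 26: 26 < 41 → go left; 26 > 25 → go right; 26 < 34 → go left. Place as left child of 34.
Insert 40: 40 < 41 → go left; 40 > 25 → go right; 40 > 34 → go right. Place as right child of 34.
Insert 19: 19 < 41 → go left; 19 < 25 → go left; 19 > 12 → go right; 19 > 13 → go right. Place as right child of 13.
Insert 44: 44 > 41 → go right; 44 < 48 → go left; 44 > 42 → go right. Place as right child of 42.

26's parent is 34; the other child of 34 is 40.

40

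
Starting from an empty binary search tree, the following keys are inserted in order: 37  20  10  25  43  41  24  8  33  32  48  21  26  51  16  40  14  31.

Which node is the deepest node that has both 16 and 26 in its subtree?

20

Insert 37: tree is empty, so 37 becomes the root.
Insert 20: 20 < 37 → go left. Place as left child of 37.
Insert 10: 10 < 37 → go left; 10 < 20 → go left. Place as left child of 20.
Insert 25: 25 < 37 → go left; 25 > 20 → go right. Place as right child of 20.
Insert 43: 43 > 37 → go right. Place as right child of 37.
Insert 41: 41 > 37 → go right; 41 < 43 → go left. Place as left child of 43.
Insert 24: 24 < 37 → go left; 24 > 20 → go right; 24 < 25 → go left. Place as left child of 25.
Insert 8: 8 < 37 → go left; 8 < 20 → go left; 8 < 10 → go left. Place as left child of 10.
Insert 33: 33 < 37 → go left; 33 > 20 → go right; 33 > 25 → go right. Place as right child of 25.
Insert 32: 32 < 37 → go left; 32 > 20 → go right; 32 > 25 → go right; 32 < 33 → go left. Place as left child of 33.
Insert 48: 48 > 37 → go right; 48 > 43 → go right. Place as right child of 43.
Insert 21: 21 < 37 → go left; 21 > 20 → go right; 21 < 25 → go left; 21 < 24 → go left. Place as left child of 24.
Insert 26: 26 < 37 → go left; 26 > 20 → go right; 26 > 25 → go right; 26 < 33 → go left; 26 < 32 → go left. Place as left child of 32.
Insert 51: 51 > 37 → go right; 51 > 43 → go right; 51 > 48 → go right. Place as right child of 48.
Insert 16: 16 < 37 → go left; 16 < 20 → go left; 16 > 10 → go right. Place as right child of 10.
Insert 40: 40 > 37 → go right; 40 < 43 → go left; 40 < 41 → go left. Place as left child of 41.
Insert 14: 14 < 37 → go left; 14 < 20 → go left; 14 > 10 → go right; 14 < 16 → go left. Place as left child of 16.
Insert 31: 31 < 37 → go left; 31 > 20 → go right; 31 > 25 → go right; 31 < 33 → go left; 31 < 32 → go left; 31 > 26 → go right. Place as right child of 26.

Path to 16: 37 → 20 → 10 → 16
Path to 26: 37 → 20 → 25 → 33 → 32 → 26
The paths share a prefix ending at 20, then split left and right.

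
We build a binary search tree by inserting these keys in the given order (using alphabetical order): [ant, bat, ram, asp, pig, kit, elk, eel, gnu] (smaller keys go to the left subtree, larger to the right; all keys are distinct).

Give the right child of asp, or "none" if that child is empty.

none

ant: root
bat: right child of ant (depth 1)
ram: right child of bat (depth 2)
asp: left child of bat (depth 2)
pig: left child of ram (depth 3)
kit: left child of pig (depth 4)
elk: left child of kit (depth 5)
eel: left child of elk (depth 6)
gnu: right child of elk (depth 6)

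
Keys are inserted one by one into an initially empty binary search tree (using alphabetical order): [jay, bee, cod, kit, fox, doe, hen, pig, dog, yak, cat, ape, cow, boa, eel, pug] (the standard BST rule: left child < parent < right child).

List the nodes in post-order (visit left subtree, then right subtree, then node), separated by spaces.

ape boa cat cow eel dog doe hen fox cod bee pug yak pig kit jay

jay: root
bee: left child of jay (depth 1)
cod: right child of bee (depth 2)
kit: right child of jay (depth 1)
fox: right child of cod (depth 3)
doe: left child of fox (depth 4)
hen: right child of fox (depth 4)
pig: right child of kit (depth 2)
dog: right child of doe (depth 5)
yak: right child of pig (depth 3)
cat: left child of cod (depth 3)
ape: left child of bee (depth 2)
cow: left child of doe (depth 5)
boa: left child of cat (depth 4)
eel: right child of dog (depth 6)
pug: left child of yak (depth 4)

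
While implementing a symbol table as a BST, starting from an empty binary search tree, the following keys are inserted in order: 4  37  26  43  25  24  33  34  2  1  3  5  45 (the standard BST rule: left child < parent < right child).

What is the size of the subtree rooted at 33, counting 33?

2

4: root
37: right child of 4 (depth 1)
26: left child of 37 (depth 2)
43: right child of 37 (depth 2)
25: left child of 26 (depth 3)
24: left child of 25 (depth 4)
33: right child of 26 (depth 3)
34: right child of 33 (depth 4)
2: left child of 4 (depth 1)
1: left child of 2 (depth 2)
3: right child of 2 (depth 2)
5: left child of 24 (depth 5)
45: right child of 43 (depth 3)

Subtree rooted at 33 contains: 33, 34 — 2 nodes.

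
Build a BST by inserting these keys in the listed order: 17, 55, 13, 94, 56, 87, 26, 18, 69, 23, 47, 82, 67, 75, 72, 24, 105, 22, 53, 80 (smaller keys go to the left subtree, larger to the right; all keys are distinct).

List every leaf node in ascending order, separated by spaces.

13 22 24 53 67 72 80 105

Insert 17: tree is empty, so 17 becomes the root.
Insert 55: 55 > 17 → go right. Place as right child of 17.
Insert 13: 13 < 17 → go left. Place as left child of 17.
Insert 94: 94 > 17 → go right; 94 > 55 → go right. Place as right child of 55.
Insert 56: 56 > 17 → go right; 56 > 55 → go right; 56 < 94 → go left. Place as left child of 94.
Insert 87: 87 > 17 → go right; 87 > 55 → go right; 87 < 94 → go left; 87 > 56 → go right. Place as right child of 56.
Insert 26: 26 > 17 → go right; 26 < 55 → go left. Place as left child of 55.
Insert 18: 18 > 17 → go right; 18 < 55 → go left; 18 < 26 → go left. Place as left child of 26.
Insert 69: 69 > 17 → go right; 69 > 55 → go right; 69 < 94 → go left; 69 > 56 → go right; 69 < 87 → go left. Place as left child of 87.
Insert 23: 23 > 17 → go right; 23 < 55 → go left; 23 < 26 → go left; 23 > 18 → go right. Place as right child of 18.
Insert 47: 47 > 17 → go right; 47 < 55 → go left; 47 > 26 → go right. Place as right child of 26.
Insert 82: 82 > 17 → go right; 82 > 55 → go right; 82 < 94 → go left; 82 > 56 → go right; 82 < 87 → go left; 82 > 69 → go right. Place as right child of 69.
Insert 67: 67 > 17 → go right; 67 > 55 → go right; 67 < 94 → go left; 67 > 56 → go right; 67 < 87 → go left; 67 < 69 → go left. Place as left child of 69.
Insert 75: 75 > 17 → go right; 75 > 55 → go right; 75 < 94 → go left; 75 > 56 → go right; 75 < 87 → go left; 75 > 69 → go right; 75 < 82 → go left. Place as left child of 82.
Insert 72: 72 > 17 → go right; 72 > 55 → go right; 72 < 94 → go left; 72 > 56 → go right; 72 < 87 → go left; 72 > 69 → go right; 72 < 82 → go left; 72 < 75 → go left. Place as left child of 75.
Insert 24: 24 > 17 → go right; 24 < 55 → go left; 24 < 26 → go left; 24 > 18 → go right; 24 > 23 → go right. Place as right child of 23.
Insert 105: 105 > 17 → go right; 105 > 55 → go right; 105 > 94 → go right. Place as right child of 94.
Insert 22: 22 > 17 → go right; 22 < 55 → go left; 22 < 26 → go left; 22 > 18 → go right; 22 < 23 → go left. Place as left child of 23.
Insert 53: 53 > 17 → go right; 53 < 55 → go left; 53 > 26 → go right; 53 > 47 → go right. Place as right child of 47.
Insert 80: 80 > 17 → go right; 80 > 55 → go right; 80 < 94 → go left; 80 > 56 → go right; 80 < 87 → go left; 80 > 69 → go right; 80 < 82 → go left; 80 > 75 → go right. Place as right child of 75.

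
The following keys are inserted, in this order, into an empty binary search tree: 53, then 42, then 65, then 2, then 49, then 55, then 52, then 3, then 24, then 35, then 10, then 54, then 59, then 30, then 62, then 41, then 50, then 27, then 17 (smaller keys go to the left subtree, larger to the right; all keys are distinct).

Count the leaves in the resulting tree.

6

Insert 53: tree is empty, so 53 becomes the root.
Insert 42: 42 < 53 → go left. Place as left child of 53.
Insert 65: 65 > 53 → go right. Place as right child of 53.
Insert 2: 2 < 53 → go left; 2 < 42 → go left. Place as left child of 42.
Insert 49: 49 < 53 → go left; 49 > 42 → go right. Place as right child of 42.
Insert 55: 55 > 53 → go right; 55 < 65 → go left. Place as left child of 65.
Insert 52: 52 < 53 → go left; 52 > 42 → go right; 52 > 49 → go right. Place as right child of 49.
Insert 3: 3 < 53 → go left; 3 < 42 → go left; 3 > 2 → go right. Place as right child of 2.
Insert 24: 24 < 53 → go left; 24 < 42 → go left; 24 > 2 → go right; 24 > 3 → go right. Place as right child of 3.
Insert 35: 35 < 53 → go left; 35 < 42 → go left; 35 > 2 → go right; 35 > 3 → go right; 35 > 24 → go right. Place as right child of 24.
Insert 10: 10 < 53 → go left; 10 < 42 → go left; 10 > 2 → go right; 10 > 3 → go right; 10 < 24 → go left. Place as left child of 24.
Insert 54: 54 > 53 → go right; 54 < 65 → go left; 54 < 55 → go left. Place as left child of 55.
Insert 59: 59 > 53 → go right; 59 < 65 → go left; 59 > 55 → go right. Place as right child of 55.
Insert 30: 30 < 53 → go left; 30 < 42 → go left; 30 > 2 → go right; 30 > 3 → go right; 30 > 24 → go right; 30 < 35 → go left. Place as left child of 35.
Insert 62: 62 > 53 → go right; 62 < 65 → go left; 62 > 55 → go right; 62 > 59 → go right. Place as right child of 59.
Insert 41: 41 < 53 → go left; 41 < 42 → go left; 41 > 2 → go right; 41 > 3 → go right; 41 > 24 → go right; 41 > 35 → go right. Place as right child of 35.
Insert 50: 50 < 53 → go left; 50 > 42 → go right; 50 > 49 → go right; 50 < 52 → go left. Place as left child of 52.
Insert 27: 27 < 53 → go left; 27 < 42 → go left; 27 > 2 → go right; 27 > 3 → go right; 27 > 24 → go right; 27 < 35 → go left; 27 < 30 → go left. Place as left child of 30.
Insert 17: 17 < 53 → go left; 17 < 42 → go left; 17 > 2 → go right; 17 > 3 → go right; 17 < 24 → go left; 17 > 10 → go right. Place as right child of 10.

Leaves: 17, 27, 41, 50, 54, 62 — 6 in total.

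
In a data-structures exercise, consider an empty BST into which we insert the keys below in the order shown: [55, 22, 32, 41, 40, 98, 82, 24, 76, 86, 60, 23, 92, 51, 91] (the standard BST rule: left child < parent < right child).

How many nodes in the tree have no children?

5

Insert 55: tree is empty, so 55 becomes the root.
Insert 22: 22 < 55 → go left. Place as left child of 55.
Insert 32: 32 < 55 → go left; 32 > 22 → go right. Place as right child of 22.
Insert 41: 41 < 55 → go left; 41 > 22 → go right; 41 > 32 → go right. Place as right child of 32.
Insert 40: 40 < 55 → go left; 40 > 22 → go right; 40 > 32 → go right; 40 < 41 → go left. Place as left child of 41.
Insert 98: 98 > 55 → go right. Place as right child of 55.
Insert 82: 82 > 55 → go right; 82 < 98 → go left. Place as left child of 98.
Insert 24: 24 < 55 → go left; 24 > 22 → go right; 24 < 32 → go left. Place as left child of 32.
Insert 76: 76 > 55 → go right; 76 < 98 → go left; 76 < 82 → go left. Place as left child of 82.
Insert 86: 86 > 55 → go right; 86 < 98 → go left; 86 > 82 → go right. Place as right child of 82.
Insert 60: 60 > 55 → go right; 60 < 98 → go left; 60 < 82 → go left; 60 < 76 → go left. Place as left child of 76.
Insert 23: 23 < 55 → go left; 23 > 22 → go right; 23 < 32 → go left; 23 < 24 → go left. Place as left child of 24.
Insert 92: 92 > 55 → go right; 92 < 98 → go left; 92 > 82 → go right; 92 > 86 → go right. Place as right child of 86.
Insert 51: 51 < 55 → go left; 51 > 22 → go right; 51 > 32 → go right; 51 > 41 → go right. Place as right child of 41.
Insert 91: 91 > 55 → go right; 91 < 98 → go left; 91 > 82 → go right; 91 > 86 → go right; 91 < 92 → go left. Place as left child of 92.

Leaves: 23, 40, 51, 60, 91 — 5 in total.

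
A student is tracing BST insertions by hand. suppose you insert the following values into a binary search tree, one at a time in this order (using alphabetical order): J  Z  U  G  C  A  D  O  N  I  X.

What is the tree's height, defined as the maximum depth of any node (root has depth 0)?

J: root
Z: right child of J (depth 1)
U: left child of Z (depth 2)
G: left child of J (depth 1)
C: left child of G (depth 2)
A: left child of C (depth 3)
D: right child of C (depth 3)
O: left child of U (depth 3)
N: left child of O (depth 4)
I: right child of G (depth 2)
X: right child of U (depth 3)

The deepest node is N at depth 4.

4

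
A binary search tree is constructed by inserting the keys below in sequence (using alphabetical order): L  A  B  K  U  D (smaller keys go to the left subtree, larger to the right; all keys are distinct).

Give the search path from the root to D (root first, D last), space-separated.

L A B K D

Insert L: tree is empty, so L becomes the root.
Insert A: A < L → go left. Place as left child of L.
Insert B: B < L → go left; B > A → go right. Place as right child of A.
Insert K: K < L → go left; K > A → go right; K > B → go right. Place as right child of B.
Insert U: U > L → go right. Place as right child of L.
Insert D: D < L → go left; D > A → go right; D > B → go right; D < K → go left. Place as left child of K.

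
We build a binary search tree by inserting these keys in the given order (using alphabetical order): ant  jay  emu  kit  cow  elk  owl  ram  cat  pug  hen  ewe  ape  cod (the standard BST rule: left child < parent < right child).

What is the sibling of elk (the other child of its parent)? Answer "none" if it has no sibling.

ant: root
jay: right child of ant (depth 1)
emu: left child of jay (depth 2)
kit: right child of jay (depth 2)
cow: left child of emu (depth 3)
elk: right child of cow (depth 4)
owl: right child of kit (depth 3)
ram: right child of owl (depth 4)
cat: left child of cow (depth 4)
pug: left child of ram (depth 5)
hen: right child of emu (depth 3)
ewe: left child of hen (depth 4)
ape: left child of cat (depth 5)
cod: right child of cat (depth 5)

elk's parent is cow; the other child of cow is cat.

cat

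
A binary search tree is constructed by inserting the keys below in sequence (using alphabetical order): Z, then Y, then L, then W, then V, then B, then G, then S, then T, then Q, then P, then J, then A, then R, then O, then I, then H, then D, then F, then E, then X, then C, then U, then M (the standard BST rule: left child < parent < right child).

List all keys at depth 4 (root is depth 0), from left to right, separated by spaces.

A G V X

Insert Z: tree is empty, so Z becomes the root.
Insert Y: Y < Z → go left. Place as left child of Z.
Insert L: L < Z → go left; L < Y → go left. Place as left child of Y.
Insert W: W < Z → go left; W < Y → go left; W > L → go right. Place as right child of L.
Insert V: V < Z → go left; V < Y → go left; V > L → go right; V < W → go left. Place as left child of W.
Insert B: B < Z → go left; B < Y → go left; B < L → go left. Place as left child of L.
Insert G: G < Z → go left; G < Y → go left; G < L → go left; G > B → go right. Place as right child of B.
Insert S: S < Z → go left; S < Y → go left; S > L → go right; S < W → go left; S < V → go left. Place as left child of V.
Insert T: T < Z → go left; T < Y → go left; T > L → go right; T < W → go left; T < V → go left; T > S → go right. Place as right child of S.
Insert Q: Q < Z → go left; Q < Y → go left; Q > L → go right; Q < W → go left; Q < V → go left; Q < S → go left. Place as left child of S.
Insert P: P < Z → go left; P < Y → go left; P > L → go right; P < W → go left; P < V → go left; P < S → go left; P < Q → go left. Place as left child of Q.
Insert J: J < Z → go left; J < Y → go left; J < L → go left; J > B → go right; J > G → go right. Place as right child of G.
Insert A: A < Z → go left; A < Y → go left; A < L → go left; A < B → go left. Place as left child of B.
Insert R: R < Z → go left; R < Y → go left; R > L → go right; R < W → go left; R < V → go left; R < S → go left; R > Q → go right. Place as right child of Q.
Insert O: O < Z → go left; O < Y → go left; O > L → go right; O < W → go left; O < V → go left; O < S → go left; O < Q → go left; O < P → go left. Place as left child of P.
Insert I: I < Z → go left; I < Y → go left; I < L → go left; I > B → go right; I > G → go right; I < J → go left. Place as left child of J.
Insert H: H < Z → go left; H < Y → go left; H < L → go left; H > B → go right; H > G → go right; H < J → go left; H < I → go left. Place as left child of I.
Insert D: D < Z → go left; D < Y → go left; D < L → go left; D > B → go right; D < G → go left. Place as left child of G.
Insert F: F < Z → go left; F < Y → go left; F < L → go left; F > B → go right; F < G → go left; F > D → go right. Place as right child of D.
Insert E: E < Z → go left; E < Y → go left; E < L → go left; E > B → go right; E < G → go left; E > D → go right; E < F → go left. Place as left child of F.
Insert X: X < Z → go left; X < Y → go left; X > L → go right; X > W → go right. Place as right child of W.
Insert C: C < Z → go left; C < Y → go left; C < L → go left; C > B → go right; C < G → go left; C < D → go left. Place as left child of D.
Insert U: U < Z → go left; U < Y → go left; U > L → go right; U < W → go left; U < V → go left; U > S → go right; U > T → go right. Place as right child of T.
Insert M: M < Z → go left; M < Y → go left; M > L → go right; M < W → go left; M < V → go left; M < S → go left; M < Q → go left; M < P → go left; M < O → go left. Place as left child of O.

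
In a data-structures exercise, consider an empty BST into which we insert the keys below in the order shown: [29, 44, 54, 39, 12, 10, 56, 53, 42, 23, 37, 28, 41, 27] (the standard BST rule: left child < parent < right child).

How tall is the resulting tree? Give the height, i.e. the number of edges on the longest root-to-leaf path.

Insert 29: tree is empty, so 29 becomes the root.
Insert 44: 44 > 29 → go right. Place as right child of 29.
Insert 54: 54 > 29 → go right; 54 > 44 → go right. Place as right child of 44.
Insert 39: 39 > 29 → go right; 39 < 44 → go left. Place as left child of 44.
Insert 12: 12 < 29 → go left. Place as left child of 29.
Insert 10: 10 < 29 → go left; 10 < 12 → go left. Place as left child of 12.
Insert 56: 56 > 29 → go right; 56 > 44 → go right; 56 > 54 → go right. Place as right child of 54.
Insert 53: 53 > 29 → go right; 53 > 44 → go right; 53 < 54 → go left. Place as left child of 54.
Insert 42: 42 > 29 → go right; 42 < 44 → go left; 42 > 39 → go right. Place as right child of 39.
Insert 23: 23 < 29 → go left; 23 > 12 → go right. Place as right child of 12.
Insert 37: 37 > 29 → go right; 37 < 44 → go left; 37 < 39 → go left. Place as left child of 39.
Insert 28: 28 < 29 → go left; 28 > 12 → go right; 28 > 23 → go right. Place as right child of 23.
Insert 41: 41 > 29 → go right; 41 < 44 → go left; 41 > 39 → go right; 41 < 42 → go left. Place as left child of 42.
Insert 27: 27 < 29 → go left; 27 > 12 → go right; 27 > 23 → go right; 27 < 28 → go left. Place as left child of 28.

The deepest node is 41 at depth 4.

4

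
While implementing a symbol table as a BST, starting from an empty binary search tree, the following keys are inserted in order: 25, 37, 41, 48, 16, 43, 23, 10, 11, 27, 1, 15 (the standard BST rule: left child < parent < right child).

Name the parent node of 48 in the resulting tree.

41

25: root
37: right child of 25 (depth 1)
41: right child of 37 (depth 2)
48: right child of 41 (depth 3)
16: left child of 25 (depth 1)
43: left child of 48 (depth 4)
23: right child of 16 (depth 2)
10: left child of 16 (depth 2)
11: right child of 10 (depth 3)
27: left child of 37 (depth 2)
1: left child of 10 (depth 3)
15: right child of 11 (depth 4)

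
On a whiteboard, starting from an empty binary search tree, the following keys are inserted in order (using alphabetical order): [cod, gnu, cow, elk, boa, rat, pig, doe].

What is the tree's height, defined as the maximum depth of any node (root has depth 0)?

Insert cod: tree is empty, so cod becomes the root.
Insert gnu: gnu > cod → go right. Place as right child of cod.
Insert cow: cow > cod → go right; cow < gnu → go left. Place as left child of gnu.
Insert elk: elk > cod → go right; elk < gnu → go left; elk > cow → go right. Place as right child of cow.
Insert boa: boa < cod → go left. Place as left child of cod.
Insert rat: rat > cod → go right; rat > gnu → go right. Place as right child of gnu.
Insert pig: pig > cod → go right; pig > gnu → go right; pig < rat → go left. Place as left child of rat.
Insert doe: doe > cod → go right; doe < gnu → go left; doe > cow → go right; doe < elk → go left. Place as left child of elk.

The deepest node is doe at depth 4.

4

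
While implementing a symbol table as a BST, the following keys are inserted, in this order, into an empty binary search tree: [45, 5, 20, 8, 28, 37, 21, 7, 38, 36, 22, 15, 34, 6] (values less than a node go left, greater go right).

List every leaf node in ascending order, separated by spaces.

Insert 45: tree is empty, so 45 becomes the root.
Insert 5: 5 < 45 → go left. Place as left child of 45.
Insert 20: 20 < 45 → go left; 20 > 5 → go right. Place as right child of 5.
Insert 8: 8 < 45 → go left; 8 > 5 → go right; 8 < 20 → go left. Place as left child of 20.
Insert 28: 28 < 45 → go left; 28 > 5 → go right; 28 > 20 → go right. Place as right child of 20.
Insert 37: 37 < 45 → go left; 37 > 5 → go right; 37 > 20 → go right; 37 > 28 → go right. Place as right child of 28.
Insert 21: 21 < 45 → go left; 21 > 5 → go right; 21 > 20 → go right; 21 < 28 → go left. Place as left child of 28.
Insert 7: 7 < 45 → go left; 7 > 5 → go right; 7 < 20 → go left; 7 < 8 → go left. Place as left child of 8.
Insert 38: 38 < 45 → go left; 38 > 5 → go right; 38 > 20 → go right; 38 > 28 → go right; 38 > 37 → go right. Place as right child of 37.
Insert 36: 36 < 45 → go left; 36 > 5 → go right; 36 > 20 → go right; 36 > 28 → go right; 36 < 37 → go left. Place as left child of 37.
Insert 22: 22 < 45 → go left; 22 > 5 → go right; 22 > 20 → go right; 22 < 28 → go left; 22 > 21 → go right. Place as right child of 21.
Insert 15: 15 < 45 → go left; 15 > 5 → go right; 15 < 20 → go left; 15 > 8 → go right. Place as right child of 8.
Insert 34: 34 < 45 → go left; 34 > 5 → go right; 34 > 20 → go right; 34 > 28 → go right; 34 < 37 → go left; 34 < 36 → go left. Place as left child of 36.
Insert 6: 6 < 45 → go left; 6 > 5 → go right; 6 < 20 → go left; 6 < 8 → go left; 6 < 7 → go left. Place as left child of 7.

6 15 22 34 38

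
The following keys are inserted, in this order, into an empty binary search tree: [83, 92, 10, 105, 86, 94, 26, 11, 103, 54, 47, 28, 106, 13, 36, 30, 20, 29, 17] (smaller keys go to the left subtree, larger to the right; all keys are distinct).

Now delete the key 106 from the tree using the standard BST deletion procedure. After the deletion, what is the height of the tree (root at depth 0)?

8

Resulting structure (node: left, right):
  83: L=10, R=92
  92: L=86, R=105
  10: L=–, R=26
  105: L=94, R=106
  86: L=–, R=–
  94: L=–, R=103
  26: L=11, R=54
  11: L=–, R=13
  103: L=–, R=–
  54: L=47, R=–
  47: L=28, R=–
  28: L=–, R=36
  106: L=–, R=–
  13: L=–, R=20
  36: L=30, R=–
  30: L=29, R=–
  20: L=17, R=–
  29: L=–, R=–
  17: L=–, R=–

Delete 106 (at most one child — splice it out).
After deletion, deepest node is 29 at depth 8.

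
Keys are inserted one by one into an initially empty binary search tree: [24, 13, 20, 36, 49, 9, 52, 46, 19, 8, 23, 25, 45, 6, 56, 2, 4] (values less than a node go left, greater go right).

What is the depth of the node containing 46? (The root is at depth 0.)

24: root
13: left child of 24 (depth 1)
20: right child of 13 (depth 2)
36: right child of 24 (depth 1)
49: right child of 36 (depth 2)
9: left child of 13 (depth 2)
52: right child of 49 (depth 3)
46: left child of 49 (depth 3)
19: left child of 20 (depth 3)
8: left child of 9 (depth 3)
23: right child of 20 (depth 3)
25: left child of 36 (depth 2)
45: left child of 46 (depth 4)
6: left child of 8 (depth 4)
56: right child of 52 (depth 4)
2: left child of 6 (depth 5)
4: right child of 2 (depth 6)

Path to 46: 24 → 36 → 49 → 46, which is 3 edges.

3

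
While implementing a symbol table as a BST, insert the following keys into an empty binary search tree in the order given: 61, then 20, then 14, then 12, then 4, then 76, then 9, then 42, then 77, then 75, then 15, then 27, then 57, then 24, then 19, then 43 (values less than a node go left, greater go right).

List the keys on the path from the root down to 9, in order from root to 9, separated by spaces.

61 20 14 12 4 9

Insert 61: tree is empty, so 61 becomes the root.
Insert 20: 20 < 61 → go left. Place as left child of 61.
Insert 14: 14 < 61 → go left; 14 < 20 → go left. Place as left child of 20.
Insert 12: 12 < 61 → go left; 12 < 20 → go left; 12 < 14 → go left. Place as left child of 14.
Insert 4: 4 < 61 → go left; 4 < 20 → go left; 4 < 14 → go left; 4 < 12 → go left. Place as left child of 12.
Insert 76: 76 > 61 → go right. Place as right child of 61.
Insert 9: 9 < 61 → go left; 9 < 20 → go left; 9 < 14 → go left; 9 < 12 → go left; 9 > 4 → go right. Place as right child of 4.
Insert 42: 42 < 61 → go left; 42 > 20 → go right. Place as right child of 20.
Insert 77: 77 > 61 → go right; 77 > 76 → go right. Place as right child of 76.
Insert 75: 75 > 61 → go right; 75 < 76 → go left. Place as left child of 76.
Insert 15: 15 < 61 → go left; 15 < 20 → go left; 15 > 14 → go right. Place as right child of 14.
Insert 27: 27 < 61 → go left; 27 > 20 → go right; 27 < 42 → go left. Place as left child of 42.
Insert 57: 57 < 61 → go left; 57 > 20 → go right; 57 > 42 → go right. Place as right child of 42.
Insert 24: 24 < 61 → go left; 24 > 20 → go right; 24 < 42 → go left; 24 < 27 → go left. Place as left child of 27.
Insert 19: 19 < 61 → go left; 19 < 20 → go left; 19 > 14 → go right; 19 > 15 → go right. Place as right child of 15.
Insert 43: 43 < 61 → go left; 43 > 20 → go right; 43 > 42 → go right; 43 < 57 → go left. Place as left child of 57.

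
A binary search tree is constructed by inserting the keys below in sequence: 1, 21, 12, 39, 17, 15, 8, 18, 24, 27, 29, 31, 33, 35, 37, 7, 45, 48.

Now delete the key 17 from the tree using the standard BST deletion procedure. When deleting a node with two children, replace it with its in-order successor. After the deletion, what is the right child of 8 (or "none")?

Resulting structure (node: left, right):
  1: L=–, R=21
  21: L=12, R=39
  12: L=8, R=17
  39: L=24, R=45
  17: L=15, R=18
  15: L=–, R=–
  8: L=7, R=–
  18: L=–, R=–
  24: L=–, R=27
  27: L=–, R=29
  29: L=–, R=31
  31: L=–, R=33
  33: L=–, R=35
  35: L=–, R=37
  37: L=–, R=–
  7: L=–, R=–
  45: L=–, R=48
  48: L=–, R=–

Delete 17 (two children — replace with in-order successor).
After deletion, 8's right child: none.

none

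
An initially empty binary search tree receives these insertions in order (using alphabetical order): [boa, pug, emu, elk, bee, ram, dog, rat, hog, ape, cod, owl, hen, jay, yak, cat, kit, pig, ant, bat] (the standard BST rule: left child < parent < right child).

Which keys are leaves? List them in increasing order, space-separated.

ant bat cat hen kit pig yak

boa: root
pug: right child of boa (depth 1)
emu: left child of pug (depth 2)
elk: left child of emu (depth 3)
bee: left child of boa (depth 1)
ram: right child of pug (depth 2)
dog: left child of elk (depth 4)
rat: right child of ram (depth 3)
hog: right child of emu (depth 3)
ape: left child of bee (depth 2)
cod: left child of dog (depth 5)
owl: right child of hog (depth 4)
hen: left child of hog (depth 4)
jay: left child of owl (depth 5)
yak: right child of rat (depth 4)
cat: left child of cod (depth 6)
kit: right child of jay (depth 6)
pig: right child of owl (depth 5)
ant: left child of ape (depth 3)
bat: right child of ape (depth 3)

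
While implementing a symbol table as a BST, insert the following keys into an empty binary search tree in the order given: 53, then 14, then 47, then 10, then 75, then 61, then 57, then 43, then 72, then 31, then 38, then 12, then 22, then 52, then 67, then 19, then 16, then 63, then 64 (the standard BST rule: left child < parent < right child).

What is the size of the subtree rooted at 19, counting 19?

2

Insert 53: tree is empty, so 53 becomes the root.
Insert 14: 14 < 53 → go left. Place as left child of 53.
Insert 47: 47 < 53 → go left; 47 > 14 → go right. Place as right child of 14.
Insert 10: 10 < 53 → go left; 10 < 14 → go left. Place as left child of 14.
Insert 75: 75 > 53 → go right. Place as right child of 53.
Insert 61: 61 > 53 → go right; 61 < 75 → go left. Place as left child of 75.
Insert 57: 57 > 53 → go right; 57 < 75 → go left; 57 < 61 → go left. Place as left child of 61.
Insert 43: 43 < 53 → go left; 43 > 14 → go right; 43 < 47 → go left. Place as left child of 47.
Insert 72: 72 > 53 → go right; 72 < 75 → go left; 72 > 61 → go right. Place as right child of 61.
Insert 31: 31 < 53 → go left; 31 > 14 → go right; 31 < 47 → go left; 31 < 43 → go left. Place as left child of 43.
Insert 38: 38 < 53 → go left; 38 > 14 → go right; 38 < 47 → go left; 38 < 43 → go left; 38 > 31 → go right. Place as right child of 31.
Insert 12: 12 < 53 → go left; 12 < 14 → go left; 12 > 10 → go right. Place as right child of 10.
Insert 22: 22 < 53 → go left; 22 > 14 → go right; 22 < 47 → go left; 22 < 43 → go left; 22 < 31 → go left. Place as left child of 31.
Insert 52: 52 < 53 → go left; 52 > 14 → go right; 52 > 47 → go right. Place as right child of 47.
Insert 67: 67 > 53 → go right; 67 < 75 → go left; 67 > 61 → go right; 67 < 72 → go left. Place as left child of 72.
Insert 19: 19 < 53 → go left; 19 > 14 → go right; 19 < 47 → go left; 19 < 43 → go left; 19 < 31 → go left; 19 < 22 → go left. Place as left child of 22.
Insert 16: 16 < 53 → go left; 16 > 14 → go right; 16 < 47 → go left; 16 < 43 → go left; 16 < 31 → go left; 16 < 22 → go left; 16 < 19 → go left. Place as left child of 19.
Insert 63: 63 > 53 → go right; 63 < 75 → go left; 63 > 61 → go right; 63 < 72 → go left; 63 < 67 → go left. Place as left child of 67.
Insert 64: 64 > 53 → go right; 64 < 75 → go left; 64 > 61 → go right; 64 < 72 → go left; 64 < 67 → go left; 64 > 63 → go right. Place as right child of 63.

Subtree rooted at 19 contains: 19, 16 — 2 nodes.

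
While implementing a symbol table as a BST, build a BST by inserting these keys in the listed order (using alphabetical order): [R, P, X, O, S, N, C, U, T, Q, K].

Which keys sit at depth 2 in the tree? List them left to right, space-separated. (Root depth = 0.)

O Q S

R: root
P: left child of R (depth 1)
X: right child of R (depth 1)
O: left child of P (depth 2)
S: left child of X (depth 2)
N: left child of O (depth 3)
C: left child of N (depth 4)
U: right child of S (depth 3)
T: left child of U (depth 4)
Q: right child of P (depth 2)
K: right child of C (depth 5)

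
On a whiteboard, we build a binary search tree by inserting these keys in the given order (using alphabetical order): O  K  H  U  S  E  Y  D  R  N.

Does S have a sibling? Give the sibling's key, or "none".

Insert O: tree is empty, so O becomes the root.
Insert K: K < O → go left. Place as left child of O.
Insert H: H < O → go left; H < K → go left. Place as left child of K.
Insert U: U > O → go right. Place as right child of O.
Insert S: S > O → go right; S < U → go left. Place as left child of U.
Insert E: E < O → go left; E < K → go left; E < H → go left. Place as left child of H.
Insert Y: Y > O → go right; Y > U → go right. Place as right child of U.
Insert D: D < O → go left; D < K → go left; D < H → go left; D < E → go left. Place as left child of E.
Insert R: R > O → go right; R < U → go left; R < S → go left. Place as left child of S.
Insert N: N < O → go left; N > K → go right. Place as right child of K.

S's parent is U; the other child of U is Y.

Y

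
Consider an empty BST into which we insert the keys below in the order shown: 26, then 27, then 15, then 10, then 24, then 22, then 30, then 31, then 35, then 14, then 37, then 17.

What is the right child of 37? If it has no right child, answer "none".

Insert 26: tree is empty, so 26 becomes the root.
Insert 27: 27 > 26 → go right. Place as right child of 26.
Insert 15: 15 < 26 → go left. Place as left child of 26.
Insert 10: 10 < 26 → go left; 10 < 15 → go left. Place as left child of 15.
Insert 24: 24 < 26 → go left; 24 > 15 → go right. Place as right child of 15.
Insert 22: 22 < 26 → go left; 22 > 15 → go right; 22 < 24 → go left. Place as left child of 24.
Insert 30: 30 > 26 → go right; 30 > 27 → go right. Place as right child of 27.
Insert 31: 31 > 26 → go right; 31 > 27 → go right; 31 > 30 → go right. Place as right child of 30.
Insert 35: 35 > 26 → go right; 35 > 27 → go right; 35 > 30 → go right; 35 > 31 → go right. Place as right child of 31.
Insert 14: 14 < 26 → go left; 14 < 15 → go left; 14 > 10 → go right. Place as right child of 10.
Insert 37: 37 > 26 → go right; 37 > 27 → go right; 37 > 30 → go right; 37 > 31 → go right; 37 > 35 → go right. Place as right child of 35.
Insert 17: 17 < 26 → go left; 17 > 15 → go right; 17 < 24 → go left; 17 < 22 → go left. Place as left child of 22.

none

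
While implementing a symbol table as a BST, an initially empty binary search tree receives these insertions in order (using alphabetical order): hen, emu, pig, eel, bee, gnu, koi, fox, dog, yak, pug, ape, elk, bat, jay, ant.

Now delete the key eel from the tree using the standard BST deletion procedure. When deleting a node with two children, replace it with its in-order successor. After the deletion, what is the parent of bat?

hen: root
emu: left child of hen (depth 1)
pig: right child of hen (depth 1)
eel: left child of emu (depth 2)
bee: left child of eel (depth 3)
gnu: right child of emu (depth 2)
koi: left child of pig (depth 2)
fox: left child of gnu (depth 3)
dog: right child of bee (depth 4)
yak: right child of pig (depth 2)
pug: left child of yak (depth 3)
ape: left child of bee (depth 4)
elk: right child of eel (depth 3)
bat: right child of ape (depth 5)
jay: left child of koi (depth 3)
ant: left child of ape (depth 5)

Delete eel (two children — replace with in-order successor).
After deletion, bat's parent is ape.

ape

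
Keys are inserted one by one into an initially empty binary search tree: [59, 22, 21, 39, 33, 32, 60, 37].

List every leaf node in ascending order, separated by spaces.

59: root
22: left child of 59 (depth 1)
21: left child of 22 (depth 2)
39: right child of 22 (depth 2)
33: left child of 39 (depth 3)
32: left child of 33 (depth 4)
60: right child of 59 (depth 1)
37: right child of 33 (depth 4)

21 32 37 60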